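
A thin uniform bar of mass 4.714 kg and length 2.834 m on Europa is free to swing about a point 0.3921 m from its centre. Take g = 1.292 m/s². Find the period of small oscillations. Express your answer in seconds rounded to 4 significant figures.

For a physical pendulum T = 2π√(I/(mgd)), with d = 0.39210 m from pivot to centre of mass.
I_cm = mL²/12 = 4.714 × 2.834²/12 = 3.1551 kg·m²; I = I_cm + md² = 3.1551 + 4.714 × 0.39210² = 3.8798 kg·m².
T = 2π√(3.8798/(4.714 × 1.292 × 0.39210)) = 8.009 s.

8.009 s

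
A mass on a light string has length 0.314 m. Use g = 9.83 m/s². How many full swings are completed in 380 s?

T = 2π√(L/g) = 2π√(0.314/9.83) = 1.123 s.
Number of complete oscillations = ⌊380/1.123⌋ = ⌊338.4⌋ = 338.

338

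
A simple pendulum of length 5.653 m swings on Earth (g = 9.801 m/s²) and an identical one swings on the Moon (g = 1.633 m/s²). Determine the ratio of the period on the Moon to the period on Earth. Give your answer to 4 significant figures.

T ∝ 1/√g, so T₂/T₁ = √(g₁/g₂) = √(9.801/1.633) = 2.450.

2.450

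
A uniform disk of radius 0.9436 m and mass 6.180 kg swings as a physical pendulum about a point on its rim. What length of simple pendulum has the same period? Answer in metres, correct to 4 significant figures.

The equivalent simple-pendulum length is L_eq = I/(md), where I is about the pivot and d = 0.94360 m.
I_cm = ½mR² = 2.7513 kg·m², so I = I_cm + md² = 2.7513 + 5.5026 = 8.2538 kg·m².
L_eq = 8.2538/(6.180 × 0.94360) = 1.415 m.

1.415 m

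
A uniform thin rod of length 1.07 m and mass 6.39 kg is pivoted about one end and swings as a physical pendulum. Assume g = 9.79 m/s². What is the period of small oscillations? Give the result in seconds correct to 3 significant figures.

For a physical pendulum T = 2π√(I/(mgd)), with d = 0.5350 m from pivot to centre of mass.
I_cm = mL²/12 = 6.39 × 1.07²/12 = 0.6097 kg·m²; I = I_cm + md² = 0.6097 + 6.39 × 0.5350² = 2.439 kg·m².
T = 2π√(2.439/(6.39 × 9.79 × 0.5350)) = 1.70 s.

1.70 s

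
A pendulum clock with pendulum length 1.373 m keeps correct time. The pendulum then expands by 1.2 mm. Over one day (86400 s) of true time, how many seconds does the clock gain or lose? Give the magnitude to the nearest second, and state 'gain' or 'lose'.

T ∝ √L, so T'/T = √(1.37420/1.373) = 1.00044.
In 86400 s of true time the clock registers 86400/1.00044 = 86362.3 s, so it loses 38 s.

lose 38 s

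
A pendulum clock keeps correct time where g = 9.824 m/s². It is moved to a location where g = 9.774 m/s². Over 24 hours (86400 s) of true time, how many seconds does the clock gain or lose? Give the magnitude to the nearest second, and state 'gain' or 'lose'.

lose 220 s

The clock's period scales as T ∝ 1/√g, so T'/T = √(9.824/9.774) = 1.00255.
In 86400 s of true time the clock registers 86400/1.00255 = 86179.8 s, so it loses 220 s.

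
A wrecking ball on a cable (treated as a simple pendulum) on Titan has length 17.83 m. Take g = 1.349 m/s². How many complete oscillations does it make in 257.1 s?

T = 2π√(L/g) = 2π√(17.83/1.349) = 22.843 s.
Number of complete oscillations = ⌊257.1/22.843⌋ = ⌊11.255⌋ = 11.

11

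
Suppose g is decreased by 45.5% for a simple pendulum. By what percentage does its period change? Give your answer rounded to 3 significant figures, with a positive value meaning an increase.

35.5%

T ∝ 1/√g, so T'/T = 1/√(0.5450) = 1.355.
Percentage change in T = (1.355 − 1) × 100% = 35.5%.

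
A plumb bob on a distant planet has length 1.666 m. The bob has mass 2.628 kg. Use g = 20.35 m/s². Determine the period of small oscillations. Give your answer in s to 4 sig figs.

T = 2π√(L/g) = 2π√(1.666/20.35) = 2π × 0.28612 = 1.798 s.

1.798 s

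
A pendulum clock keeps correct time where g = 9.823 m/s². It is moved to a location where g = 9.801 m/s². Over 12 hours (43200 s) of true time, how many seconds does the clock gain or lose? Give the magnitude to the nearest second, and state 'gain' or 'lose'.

lose 48 s

The clock's period scales as T ∝ 1/√g, so T'/T = √(9.823/9.801) = 1.00112.
In 43200 s of true time the clock registers 43200/1.00112 = 43151.6 s, so it loses 48 s.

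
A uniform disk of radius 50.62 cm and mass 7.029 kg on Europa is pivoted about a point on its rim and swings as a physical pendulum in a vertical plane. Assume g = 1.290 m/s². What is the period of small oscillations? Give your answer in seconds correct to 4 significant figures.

4.820 s

I_cm = ½mr² = 0.90055 kg·m². The pivot is at distance d = 0.5062 m from the centre of mass.
By the parallel-axis theorem, I = I_cm + md² = 0.90055 + 1.8011 = 2.7016 kg·m².
T = 2π√(I/(mgd)) = 2π√(2.7016/(7.029 × 1.290 × 0.5062)) = 4.820 s.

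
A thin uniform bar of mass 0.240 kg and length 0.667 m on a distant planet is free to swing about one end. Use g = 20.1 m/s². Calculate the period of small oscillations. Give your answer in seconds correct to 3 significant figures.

For a physical pendulum T = 2π√(I/(mgd)), with d = 0.3335 m from pivot to centre of mass.
I_cm = mL²/12 = 0.240 × 0.667²/12 = 0.008898 kg·m²; I = I_cm + md² = 0.008898 + 0.240 × 0.3335² = 0.03559 kg·m².
T = 2π√(0.03559/(0.240 × 20.1 × 0.3335)) = 0.935 s.

0.935 s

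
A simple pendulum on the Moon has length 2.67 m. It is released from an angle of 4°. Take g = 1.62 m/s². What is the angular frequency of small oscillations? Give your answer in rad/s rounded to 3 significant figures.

ω = √(g/L) = √(1.62/2.67) = 0.779 rad/s.

0.779 rad/s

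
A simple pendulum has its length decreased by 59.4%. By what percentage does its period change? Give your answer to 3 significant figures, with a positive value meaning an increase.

-36.3%

T ∝ √L, so T'/T = √(0.4060) = 0.6372.
Percentage change in T = (0.6372 − 1) × 100% = -36.3%.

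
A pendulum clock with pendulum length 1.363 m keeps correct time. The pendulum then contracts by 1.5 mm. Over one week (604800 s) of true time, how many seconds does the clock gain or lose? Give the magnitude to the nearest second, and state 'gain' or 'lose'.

T ∝ √L, so T'/T = √(1.36150/1.363) = 0.999450.
In 604800 s of true time the clock registers 604800/0.999450 = 605133.1 s, so it gains 333 s.

gain 333 s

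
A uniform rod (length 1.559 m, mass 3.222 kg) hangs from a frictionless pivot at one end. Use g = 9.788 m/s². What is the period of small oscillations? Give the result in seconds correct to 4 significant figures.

2.047 s

For a physical pendulum T = 2π√(I/(mgd)), with d = 0.77950 m from pivot to centre of mass.
I_cm = mL²/12 = 3.222 × 1.559²/12 = 0.65258 kg·m²; I = I_cm + md² = 0.65258 + 3.222 × 0.77950² = 2.6103 kg·m².
T = 2π√(2.6103/(3.222 × 9.788 × 0.77950)) = 2.047 s.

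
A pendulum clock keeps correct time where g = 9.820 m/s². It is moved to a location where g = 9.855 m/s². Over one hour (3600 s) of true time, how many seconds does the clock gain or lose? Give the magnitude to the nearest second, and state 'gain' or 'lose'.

The clock's period scales as T ∝ 1/√g, so T'/T = √(9.820/9.855) = 0.998223.
In 3600 s of true time the clock registers 3600/0.998223 = 3606.4 s, so it gains 6 s.

gain 6 s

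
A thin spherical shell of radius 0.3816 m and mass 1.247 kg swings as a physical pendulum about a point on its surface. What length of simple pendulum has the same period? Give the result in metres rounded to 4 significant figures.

0.6360 m

The equivalent simple-pendulum length is L_eq = I/(md), where I is about the pivot and d = 0.38160 m.
I_cm = (2/3)mR² = 0.12106 kg·m², so I = I_cm + md² = 0.12106 + 0.18159 = 0.30264 kg·m².
L_eq = 0.30264/(1.247 × 0.38160) = 0.6360 m.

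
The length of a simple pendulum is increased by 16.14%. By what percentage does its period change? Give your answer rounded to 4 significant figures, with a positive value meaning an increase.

T ∝ √L, so T'/T = √(1.1614) = 1.0777.
Percentage change in T = (1.0777 − 1) × 100% = 7.768%.

7.768%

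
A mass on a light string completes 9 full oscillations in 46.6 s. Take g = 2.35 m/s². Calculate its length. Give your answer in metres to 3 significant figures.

T = 46.6/9 = 5.178 s.
From T = 2π√(L/g), L = gT²/(4π²) = 2.35 × 5.178²/(4π²) = 1.60 m.

1.60 m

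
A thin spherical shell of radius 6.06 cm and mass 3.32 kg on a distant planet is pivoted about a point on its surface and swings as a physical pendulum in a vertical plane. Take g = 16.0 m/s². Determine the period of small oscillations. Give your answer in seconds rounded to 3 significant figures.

I_cm = (2/3)mr² = 0.008128 kg·m². The pivot is at distance d = 0.0606 m from the centre of mass.
By the parallel-axis theorem, I = I_cm + md² = 0.008128 + 0.01219 = 0.02032 kg·m².
T = 2π√(I/(mgd)) = 2π√(0.02032/(3.32 × 16.0 × 0.0606)) = 0.499 s.

0.499 s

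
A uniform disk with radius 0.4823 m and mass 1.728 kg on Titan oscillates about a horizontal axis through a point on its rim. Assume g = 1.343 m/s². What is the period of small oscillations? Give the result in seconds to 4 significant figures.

I_cm = ½mr² = 0.20098 kg·m². The pivot is at distance d = 0.4823 m from the centre of mass.
By the parallel-axis theorem, I = I_cm + md² = 0.20098 + 0.40196 = 0.60293 kg·m².
T = 2π√(I/(mgd)) = 2π√(0.60293/(1.728 × 1.343 × 0.4823)) = 4.612 s.

4.612 s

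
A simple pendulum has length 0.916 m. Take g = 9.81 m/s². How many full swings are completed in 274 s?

T = 2π√(L/g) = 2π√(0.916/9.81) = 1.920 s.
Number of complete oscillations = ⌊274/1.920⌋ = ⌊142.7⌋ = 142.

142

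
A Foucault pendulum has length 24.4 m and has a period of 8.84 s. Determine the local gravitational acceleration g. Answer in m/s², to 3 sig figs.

12.3 m/s²

From T = 2π√(L/g), g = 4π²L/T² = 4π² × 24.4/8.840² = 12.3 m/s².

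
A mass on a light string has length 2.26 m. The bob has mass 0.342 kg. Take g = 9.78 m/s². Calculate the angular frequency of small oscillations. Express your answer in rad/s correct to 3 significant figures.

ω = √(g/L) = √(9.78/2.26) = 2.08 rad/s.

2.08 rad/s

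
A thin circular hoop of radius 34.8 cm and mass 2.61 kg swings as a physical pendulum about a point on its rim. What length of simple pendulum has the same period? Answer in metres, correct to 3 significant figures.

0.696 m

The equivalent simple-pendulum length is L_eq = I/(md), where I is about the pivot and d = 0.3480 m.
I_cm = mR² = 0.3161 kg·m², so I = I_cm + md² = 0.3161 + 0.3161 = 0.6322 kg·m².
L_eq = 0.6322/(2.61 × 0.3480) = 0.696 m.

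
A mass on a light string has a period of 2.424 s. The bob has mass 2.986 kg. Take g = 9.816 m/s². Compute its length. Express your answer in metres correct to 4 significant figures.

From T = 2π√(L/g), L = gT²/(4π²) = 9.816 × 2.4240²/(4π²) = 1.461 m.

1.461 m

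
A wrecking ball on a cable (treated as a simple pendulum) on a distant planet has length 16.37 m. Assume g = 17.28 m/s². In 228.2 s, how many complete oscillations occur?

T = 2π√(L/g) = 2π√(16.37/17.28) = 6.1155 s.
Number of complete oscillations = ⌊228.2/6.1155⌋ = ⌊37.315⌋ = 37.

37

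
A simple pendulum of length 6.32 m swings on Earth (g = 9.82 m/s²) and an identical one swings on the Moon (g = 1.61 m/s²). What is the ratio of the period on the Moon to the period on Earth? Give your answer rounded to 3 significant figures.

T ∝ 1/√g, so T₂/T₁ = √(g₁/g₂) = √(9.82/1.61) = 2.47.

2.47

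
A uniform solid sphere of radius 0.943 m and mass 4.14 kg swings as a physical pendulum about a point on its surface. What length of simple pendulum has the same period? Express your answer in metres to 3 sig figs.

1.32 m

The equivalent simple-pendulum length is L_eq = I/(md), where I is about the pivot and d = 0.9430 m.
I_cm = (2/5)mR² = 1.473 kg·m², so I = I_cm + md² = 1.473 + 3.681 = 5.154 kg·m².
L_eq = 5.154/(4.14 × 0.9430) = 1.32 m.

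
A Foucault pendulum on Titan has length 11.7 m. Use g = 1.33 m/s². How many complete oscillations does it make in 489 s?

T = 2π√(L/g) = 2π√(11.7/1.33) = 18.64 s.
Number of complete oscillations = ⌊489/18.64⌋ = ⌊26.24⌋ = 26.

26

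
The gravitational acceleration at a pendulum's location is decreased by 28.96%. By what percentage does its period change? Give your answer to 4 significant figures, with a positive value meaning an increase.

T ∝ 1/√g, so T'/T = 1/√(0.71040) = 1.1864.
Percentage change in T = (1.1864 − 1) × 100% = 18.64%.

18.64%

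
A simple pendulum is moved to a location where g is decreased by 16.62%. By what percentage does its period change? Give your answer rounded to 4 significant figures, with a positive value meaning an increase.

9.514%

T ∝ 1/√g, so T'/T = 1/√(0.83380) = 1.0951.
Percentage change in T = (1.0951 − 1) × 100% = 9.514%.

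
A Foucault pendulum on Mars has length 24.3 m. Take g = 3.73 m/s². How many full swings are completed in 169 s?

T = 2π√(L/g) = 2π√(24.3/3.73) = 16.04 s.
Number of complete oscillations = ⌊169/16.04⌋ = ⌊10.54⌋ = 10.

10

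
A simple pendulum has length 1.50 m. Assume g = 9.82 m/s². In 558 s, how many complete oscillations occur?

227

T = 2π√(L/g) = 2π√(1.50/9.82) = 2.456 s.
Number of complete oscillations = ⌊558/2.456⌋ = ⌊227.2⌋ = 227.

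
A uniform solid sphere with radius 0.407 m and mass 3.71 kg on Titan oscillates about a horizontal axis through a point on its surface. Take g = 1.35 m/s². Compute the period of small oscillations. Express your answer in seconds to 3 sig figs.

I_cm = (2/5)mr² = 0.2458 kg·m². The pivot is at distance d = 0.407 m from the centre of mass.
By the parallel-axis theorem, I = I_cm + md² = 0.2458 + 0.6146 = 0.8604 kg·m².
T = 2π√(I/(mgd)) = 2π√(0.8604/(3.71 × 1.35 × 0.407)) = 4.08 s.

4.08 s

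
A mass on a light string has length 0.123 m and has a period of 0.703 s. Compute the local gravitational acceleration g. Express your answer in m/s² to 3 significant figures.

From T = 2π√(L/g), g = 4π²L/T² = 4π² × 0.123/0.7030² = 9.83 m/s².

9.83 m/s²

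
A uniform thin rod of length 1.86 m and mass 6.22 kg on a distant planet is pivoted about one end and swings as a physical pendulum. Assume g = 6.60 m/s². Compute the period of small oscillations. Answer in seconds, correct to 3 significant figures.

For a physical pendulum T = 2π√(I/(mgd)), with d = 0.9300 m from pivot to centre of mass.
I_cm = mL²/12 = 6.22 × 1.86²/12 = 1.793 kg·m²; I = I_cm + md² = 1.793 + 6.22 × 0.9300² = 7.173 kg·m².
T = 2π√(7.173/(6.22 × 6.60 × 0.9300)) = 2.72 s.

2.72 s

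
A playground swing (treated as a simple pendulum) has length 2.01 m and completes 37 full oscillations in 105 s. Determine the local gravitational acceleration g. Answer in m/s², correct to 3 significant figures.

T = 105/37 = 2.838 s.
From T = 2π√(L/g), g = 4π²L/T² = 4π² × 2.01/2.838² = 9.85 m/s².

9.85 m/s²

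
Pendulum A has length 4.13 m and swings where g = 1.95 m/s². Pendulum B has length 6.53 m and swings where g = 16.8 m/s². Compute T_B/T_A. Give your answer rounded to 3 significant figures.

0.428

T = 2π√(L/g), so T_B/T_A = √((L_B/g_B)/(L_A/g_A)) = √((6.53/16.8)/(4.13/1.95)) = 0.428.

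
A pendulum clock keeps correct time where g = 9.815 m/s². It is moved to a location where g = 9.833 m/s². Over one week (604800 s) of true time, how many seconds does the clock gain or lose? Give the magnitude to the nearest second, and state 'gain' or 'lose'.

gain 554 s

The clock's period scales as T ∝ 1/√g, so T'/T = √(9.815/9.833) = 0.999084.
In 604800 s of true time the clock registers 604800/0.999084 = 605354.3 s, so it gains 554 s.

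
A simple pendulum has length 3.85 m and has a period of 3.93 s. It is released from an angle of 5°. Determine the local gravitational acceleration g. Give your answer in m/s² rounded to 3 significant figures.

9.84 m/s²

From T = 2π√(L/g), g = 4π²L/T² = 4π² × 3.85/3.930² = 9.84 m/s².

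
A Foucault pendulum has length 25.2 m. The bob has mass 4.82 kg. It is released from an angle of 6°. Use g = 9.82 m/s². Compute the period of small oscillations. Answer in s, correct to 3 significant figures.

10.1 s

T = 2π√(L/g) = 2π√(25.2/9.82) = 2π × 1.602 = 10.1 s.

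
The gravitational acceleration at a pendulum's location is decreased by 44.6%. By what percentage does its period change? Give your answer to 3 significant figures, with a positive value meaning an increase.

T ∝ 1/√g, so T'/T = 1/√(0.5540) = 1.344.
Percentage change in T = (1.344 − 1) × 100% = 34.4%.

34.4%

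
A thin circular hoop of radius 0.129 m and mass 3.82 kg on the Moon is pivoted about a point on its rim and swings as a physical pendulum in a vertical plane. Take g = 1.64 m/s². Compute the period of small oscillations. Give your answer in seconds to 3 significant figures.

I_cm = mr² = 0.06357 kg·m². The pivot is at distance d = 0.129 m from the centre of mass.
By the parallel-axis theorem, I = I_cm + md² = 0.06357 + 0.06357 = 0.1271 kg·m².
T = 2π√(I/(mgd)) = 2π√(0.1271/(3.82 × 1.64 × 0.129)) = 2.49 s.

2.49 s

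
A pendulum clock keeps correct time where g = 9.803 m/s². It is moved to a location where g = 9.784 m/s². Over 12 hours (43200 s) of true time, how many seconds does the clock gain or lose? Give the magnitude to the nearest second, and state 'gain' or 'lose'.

lose 42 s

The clock's period scales as T ∝ 1/√g, so T'/T = √(9.803/9.784) = 1.00097.
In 43200 s of true time the clock registers 43200/1.00097 = 43158.1 s, so it loses 42 s.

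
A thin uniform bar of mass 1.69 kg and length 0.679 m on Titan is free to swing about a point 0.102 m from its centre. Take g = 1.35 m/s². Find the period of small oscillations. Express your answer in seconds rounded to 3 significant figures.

For a physical pendulum T = 2π√(I/(mgd)), with d = 0.1020 m from pivot to centre of mass.
I_cm = mL²/12 = 1.69 × 0.679²/12 = 0.06493 kg·m²; I = I_cm + md² = 0.06493 + 1.69 × 0.1020² = 0.08251 kg·m².
T = 2π√(0.08251/(1.69 × 1.35 × 0.1020)) = 3.74 s.

3.74 s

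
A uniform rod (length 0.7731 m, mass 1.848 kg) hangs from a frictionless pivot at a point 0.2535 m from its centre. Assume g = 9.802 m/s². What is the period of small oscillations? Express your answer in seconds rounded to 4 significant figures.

1.346 s

For a physical pendulum T = 2π√(I/(mgd)), with d = 0.25350 m from pivot to centre of mass.
I_cm = mL²/12 = 1.848 × 0.7731²/12 = 0.092043 kg·m²; I = I_cm + md² = 0.092043 + 1.848 × 0.25350² = 0.21080 kg·m².
T = 2π√(0.21080/(1.848 × 9.802 × 0.25350)) = 1.346 s.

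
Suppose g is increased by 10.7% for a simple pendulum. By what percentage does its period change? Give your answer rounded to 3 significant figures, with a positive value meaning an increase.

T ∝ 1/√g, so T'/T = 1/√(1.107) = 0.9504.
Percentage change in T = (0.9504 − 1) × 100% = -4.96%.

-4.96%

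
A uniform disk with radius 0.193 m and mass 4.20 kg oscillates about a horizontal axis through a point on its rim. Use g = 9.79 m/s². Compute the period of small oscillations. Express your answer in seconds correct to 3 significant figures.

I_cm = ½mr² = 0.07822 kg·m². The pivot is at distance d = 0.193 m from the centre of mass.
By the parallel-axis theorem, I = I_cm + md² = 0.07822 + 0.1564 = 0.2347 kg·m².
T = 2π√(I/(mgd)) = 2π√(0.2347/(4.20 × 9.79 × 0.193)) = 1.08 s.

1.08 s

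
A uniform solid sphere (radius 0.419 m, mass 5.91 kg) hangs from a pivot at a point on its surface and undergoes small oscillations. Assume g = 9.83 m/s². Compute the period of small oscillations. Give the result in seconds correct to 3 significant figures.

I_cm = (2/5)mr² = 0.4150 kg·m². The pivot is at distance d = 0.419 m from the centre of mass.
By the parallel-axis theorem, I = I_cm + md² = 0.4150 + 1.038 = 1.453 kg·m².
T = 2π√(I/(mgd)) = 2π√(1.453/(5.91 × 9.83 × 0.419)) = 1.53 s.

1.53 s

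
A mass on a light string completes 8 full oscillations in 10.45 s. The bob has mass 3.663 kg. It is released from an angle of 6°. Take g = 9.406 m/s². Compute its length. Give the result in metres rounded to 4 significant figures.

0.4065 m

T = 10.45/8 = 1.3062 s.
From T = 2π√(L/g), L = gT²/(4π²) = 9.406 × 1.3062²/(4π²) = 0.4065 m.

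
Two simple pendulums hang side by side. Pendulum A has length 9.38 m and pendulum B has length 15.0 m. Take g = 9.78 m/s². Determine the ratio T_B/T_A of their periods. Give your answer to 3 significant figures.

T ∝ √L, so T_B/T_A = √(L_B/L_A) = √(15.0/9.38) = 1.26.

1.26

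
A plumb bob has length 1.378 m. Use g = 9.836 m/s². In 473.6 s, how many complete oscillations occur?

201

T = 2π√(L/g) = 2π√(1.378/9.836) = 2.3518 s.
Number of complete oscillations = ⌊473.6/2.3518⌋ = ⌊201.38⌋ = 201.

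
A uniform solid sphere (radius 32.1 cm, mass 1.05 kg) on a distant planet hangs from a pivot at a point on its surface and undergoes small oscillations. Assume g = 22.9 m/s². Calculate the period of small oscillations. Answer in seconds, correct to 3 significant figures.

I_cm = (2/5)mr² = 0.04328 kg·m². The pivot is at distance d = 0.321 m from the centre of mass.
By the parallel-axis theorem, I = I_cm + md² = 0.04328 + 0.1082 = 0.1515 kg·m².
T = 2π√(I/(mgd)) = 2π√(0.1515/(1.05 × 22.9 × 0.321)) = 0.880 s.

0.880 s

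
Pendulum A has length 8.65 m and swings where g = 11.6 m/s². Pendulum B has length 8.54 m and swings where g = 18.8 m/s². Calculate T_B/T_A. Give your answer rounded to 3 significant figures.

T = 2π√(L/g), so T_B/T_A = √((L_B/g_B)/(L_A/g_A)) = √((8.54/18.8)/(8.65/11.6)) = 0.780.

0.780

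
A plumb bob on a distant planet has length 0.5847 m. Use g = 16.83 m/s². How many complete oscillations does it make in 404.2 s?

345

T = 2π√(L/g) = 2π√(0.5847/16.83) = 1.1711 s.
Number of complete oscillations = ⌊404.2/1.1711⌋ = ⌊345.14⌋ = 345.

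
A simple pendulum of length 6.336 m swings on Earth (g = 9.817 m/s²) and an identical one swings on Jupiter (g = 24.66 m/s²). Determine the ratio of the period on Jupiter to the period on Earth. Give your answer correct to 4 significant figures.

0.6309

T ∝ 1/√g, so T₂/T₁ = √(g₁/g₂) = √(9.817/24.66) = 0.6309.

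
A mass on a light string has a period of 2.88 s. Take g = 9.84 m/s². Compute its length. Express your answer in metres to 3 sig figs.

2.07 m

From T = 2π√(L/g), L = gT²/(4π²) = 9.84 × 2.880²/(4π²) = 2.07 m.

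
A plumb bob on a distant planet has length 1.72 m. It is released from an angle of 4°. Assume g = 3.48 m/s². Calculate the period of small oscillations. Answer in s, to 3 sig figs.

4.42 s

T = 2π√(L/g) = 2π√(1.72/3.48) = 2π × 0.7030 = 4.42 s.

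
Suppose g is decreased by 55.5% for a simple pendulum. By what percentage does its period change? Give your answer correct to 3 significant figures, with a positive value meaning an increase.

49.9%

T ∝ 1/√g, so T'/T = 1/√(0.4450) = 1.499.
Percentage change in T = (1.499 − 1) × 100% = 49.9%.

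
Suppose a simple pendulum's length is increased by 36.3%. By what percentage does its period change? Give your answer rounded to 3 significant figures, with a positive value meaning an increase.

T ∝ √L, so T'/T = √(1.363) = 1.167.
Percentage change in T = (1.167 − 1) × 100% = 16.7%.

16.7%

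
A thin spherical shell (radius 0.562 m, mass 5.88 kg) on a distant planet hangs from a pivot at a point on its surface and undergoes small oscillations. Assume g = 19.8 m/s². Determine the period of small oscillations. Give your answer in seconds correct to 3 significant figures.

1.37 s

I_cm = (2/3)mr² = 1.238 kg·m². The pivot is at distance d = 0.562 m from the centre of mass.
By the parallel-axis theorem, I = I_cm + md² = 1.238 + 1.857 = 3.095 kg·m².
T = 2π√(I/(mgd)) = 2π√(3.095/(5.88 × 19.8 × 0.562)) = 1.37 s.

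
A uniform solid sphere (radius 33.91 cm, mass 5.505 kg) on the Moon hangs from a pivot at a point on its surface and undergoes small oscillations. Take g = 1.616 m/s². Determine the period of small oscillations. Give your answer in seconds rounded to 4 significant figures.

3.406 s

I_cm = (2/5)mr² = 0.25321 kg·m². The pivot is at distance d = 0.3391 m from the centre of mass.
By the parallel-axis theorem, I = I_cm + md² = 0.25321 + 0.63301 = 0.88622 kg·m².
T = 2π√(I/(mgd)) = 2π√(0.88622/(5.505 × 1.616 × 0.3391)) = 3.406 s.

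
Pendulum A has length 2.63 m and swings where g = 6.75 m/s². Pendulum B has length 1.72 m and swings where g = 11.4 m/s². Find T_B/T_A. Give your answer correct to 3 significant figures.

0.622

T = 2π√(L/g), so T_B/T_A = √((L_B/g_B)/(L_A/g_A)) = √((1.72/11.4)/(2.63/6.75)) = 0.622.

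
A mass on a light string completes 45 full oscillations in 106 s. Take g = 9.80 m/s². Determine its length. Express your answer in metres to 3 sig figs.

T = 106/45 = 2.356 s.
From T = 2π√(L/g), L = gT²/(4π²) = 9.80 × 2.356²/(4π²) = 1.38 m.

1.38 m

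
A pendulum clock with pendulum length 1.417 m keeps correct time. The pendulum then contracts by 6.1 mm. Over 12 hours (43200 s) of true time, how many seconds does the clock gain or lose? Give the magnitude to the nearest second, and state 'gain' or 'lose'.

T ∝ √L, so T'/T = √(1.41090/1.417) = 0.997845.
In 43200 s of true time the clock registers 43200/0.997845 = 43293.3 s, so it gains 93 s.

gain 93 s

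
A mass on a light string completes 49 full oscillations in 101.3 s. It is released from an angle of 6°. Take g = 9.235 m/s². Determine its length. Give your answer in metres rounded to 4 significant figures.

0.9998 m

T = 101.3/49 = 2.0673 s.
From T = 2π√(L/g), L = gT²/(4π²) = 9.235 × 2.0673²/(4π²) = 0.9998 m.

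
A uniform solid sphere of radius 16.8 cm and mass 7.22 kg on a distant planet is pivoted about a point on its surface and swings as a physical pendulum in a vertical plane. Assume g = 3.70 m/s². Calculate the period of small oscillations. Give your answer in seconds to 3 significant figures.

1.58 s

I_cm = (2/5)mr² = 0.08151 kg·m². The pivot is at distance d = 0.168 m from the centre of mass.
By the parallel-axis theorem, I = I_cm + md² = 0.08151 + 0.2038 = 0.2853 kg·m².
T = 2π√(I/(mgd)) = 2π√(0.2853/(7.22 × 3.70 × 0.168)) = 1.58 s.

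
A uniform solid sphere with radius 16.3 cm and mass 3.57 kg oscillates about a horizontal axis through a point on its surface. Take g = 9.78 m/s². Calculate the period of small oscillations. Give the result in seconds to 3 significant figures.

0.960 s

I_cm = (2/5)mr² = 0.03794 kg·m². The pivot is at distance d = 0.163 m from the centre of mass.
By the parallel-axis theorem, I = I_cm + md² = 0.03794 + 0.09485 = 0.1328 kg·m².
T = 2π√(I/(mgd)) = 2π√(0.1328/(3.57 × 9.78 × 0.163)) = 0.960 s.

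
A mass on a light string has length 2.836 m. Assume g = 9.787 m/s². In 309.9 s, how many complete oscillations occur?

91

T = 2π√(L/g) = 2π√(2.836/9.787) = 3.3823 s.
Number of complete oscillations = ⌊309.9/3.3823⌋ = ⌊91.625⌋ = 91.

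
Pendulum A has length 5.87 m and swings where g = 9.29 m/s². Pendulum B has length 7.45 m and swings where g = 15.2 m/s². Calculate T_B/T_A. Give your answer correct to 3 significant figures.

0.881

T = 2π√(L/g), so T_B/T_A = √((L_B/g_B)/(L_A/g_A)) = √((7.45/15.2)/(5.87/9.29)) = 0.881.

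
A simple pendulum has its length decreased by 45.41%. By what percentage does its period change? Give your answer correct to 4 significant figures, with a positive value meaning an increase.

-26.11%

T ∝ √L, so T'/T = √(0.54590) = 0.73885.
Percentage change in T = (0.73885 − 1) × 100% = -26.11%.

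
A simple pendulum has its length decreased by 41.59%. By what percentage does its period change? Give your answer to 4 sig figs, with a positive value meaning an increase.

T ∝ √L, so T'/T = √(0.58410) = 0.76426.
Percentage change in T = (0.76426 − 1) × 100% = -23.57%.

-23.57%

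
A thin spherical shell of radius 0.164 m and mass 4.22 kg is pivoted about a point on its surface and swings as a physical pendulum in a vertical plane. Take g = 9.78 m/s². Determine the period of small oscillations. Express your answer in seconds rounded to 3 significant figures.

1.05 s

I_cm = (2/3)mr² = 0.07567 kg·m². The pivot is at distance d = 0.164 m from the centre of mass.
By the parallel-axis theorem, I = I_cm + md² = 0.07567 + 0.1135 = 0.1892 kg·m².
T = 2π√(I/(mgd)) = 2π√(0.1892/(4.22 × 9.78 × 0.164)) = 1.05 s.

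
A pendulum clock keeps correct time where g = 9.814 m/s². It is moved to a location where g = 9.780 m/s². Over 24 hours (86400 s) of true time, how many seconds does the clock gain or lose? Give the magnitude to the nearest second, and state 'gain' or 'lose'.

The clock's period scales as T ∝ 1/√g, so T'/T = √(9.814/9.780) = 1.00174.
In 86400 s of true time the clock registers 86400/1.00174 = 86250.2 s, so it loses 150 s.

lose 150 s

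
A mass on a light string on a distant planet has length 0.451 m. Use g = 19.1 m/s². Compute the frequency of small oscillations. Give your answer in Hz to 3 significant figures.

T = 2π√(L/g) = 2π√(0.451/19.1) = 0.9655 s, so f = 1/T = 1.04 Hz.

1.04 Hz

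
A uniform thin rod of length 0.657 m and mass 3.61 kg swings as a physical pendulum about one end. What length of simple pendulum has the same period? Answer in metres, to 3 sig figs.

0.438 m

The equivalent simple-pendulum length is L_eq = I/(md), where I is about the pivot and d = 0.3285 m.
I_cm = (1/12)mL² = 0.1299 kg·m², so I = I_cm + md² = 0.1299 + 0.3896 = 0.5194 kg·m².
L_eq = 0.5194/(3.61 × 0.3285) = 0.438 m.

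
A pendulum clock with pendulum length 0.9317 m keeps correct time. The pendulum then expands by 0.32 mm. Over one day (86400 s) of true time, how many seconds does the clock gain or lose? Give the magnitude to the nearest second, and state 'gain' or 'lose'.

T ∝ √L, so T'/T = √(0.93202/0.9317) = 1.00017.
In 86400 s of true time the clock registers 86400/1.00017 = 86385.2 s, so it loses 15 s.

lose 15 s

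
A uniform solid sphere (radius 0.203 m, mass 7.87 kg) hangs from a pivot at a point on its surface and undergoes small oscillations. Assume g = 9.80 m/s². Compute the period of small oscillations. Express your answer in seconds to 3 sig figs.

1.07 s

I_cm = (2/5)mr² = 0.1297 kg·m². The pivot is at distance d = 0.203 m from the centre of mass.
By the parallel-axis theorem, I = I_cm + md² = 0.1297 + 0.3243 = 0.4540 kg·m².
T = 2π√(I/(mgd)) = 2π√(0.4540/(7.87 × 9.80 × 0.203)) = 1.07 s.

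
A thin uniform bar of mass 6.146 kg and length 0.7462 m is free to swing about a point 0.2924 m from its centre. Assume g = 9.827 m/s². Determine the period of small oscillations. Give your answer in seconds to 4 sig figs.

1.346 s

For a physical pendulum T = 2π√(I/(mgd)), with d = 0.29240 m from pivot to centre of mass.
I_cm = mL²/12 = 6.146 × 0.7462²/12 = 0.28518 kg·m²; I = I_cm + md² = 0.28518 + 6.146 × 0.29240² = 0.81065 kg·m².
T = 2π√(0.81065/(6.146 × 9.827 × 0.29240)) = 1.346 s.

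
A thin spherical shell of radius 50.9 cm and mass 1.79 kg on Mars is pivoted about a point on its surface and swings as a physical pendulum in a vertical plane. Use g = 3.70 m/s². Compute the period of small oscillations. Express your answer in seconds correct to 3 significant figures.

I_cm = (2/3)mr² = 0.3092 kg·m². The pivot is at distance d = 0.509 m from the centre of mass.
By the parallel-axis theorem, I = I_cm + md² = 0.3092 + 0.4638 = 0.7729 kg·m².
T = 2π√(I/(mgd)) = 2π√(0.7729/(1.79 × 3.70 × 0.509)) = 3.01 s.

3.01 s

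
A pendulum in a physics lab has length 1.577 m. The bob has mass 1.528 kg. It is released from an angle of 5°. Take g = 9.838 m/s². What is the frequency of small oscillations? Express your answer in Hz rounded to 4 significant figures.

0.3975 Hz

T = 2π√(L/g) = 2π√(1.577/9.838) = 2.5156 s, so f = 1/T = 0.3975 Hz.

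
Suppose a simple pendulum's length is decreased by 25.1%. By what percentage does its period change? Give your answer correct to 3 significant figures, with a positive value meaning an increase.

-13.5%

T ∝ √L, so T'/T = √(0.7490) = 0.8654.
Percentage change in T = (0.8654 − 1) × 100% = -13.5%.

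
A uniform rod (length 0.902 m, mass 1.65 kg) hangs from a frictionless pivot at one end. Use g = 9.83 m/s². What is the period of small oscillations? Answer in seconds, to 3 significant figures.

1.55 s

For a physical pendulum T = 2π√(I/(mgd)), with d = 0.4510 m from pivot to centre of mass.
I_cm = mL²/12 = 1.65 × 0.902²/12 = 0.1119 kg·m²; I = I_cm + md² = 0.1119 + 1.65 × 0.4510² = 0.4475 kg·m².
T = 2π√(0.4475/(1.65 × 9.83 × 0.4510)) = 1.55 s.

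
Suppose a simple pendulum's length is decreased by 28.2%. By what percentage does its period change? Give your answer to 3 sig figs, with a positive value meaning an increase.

T ∝ √L, so T'/T = √(0.7180) = 0.8473.
Percentage change in T = (0.8473 − 1) × 100% = -15.3%.

-15.3%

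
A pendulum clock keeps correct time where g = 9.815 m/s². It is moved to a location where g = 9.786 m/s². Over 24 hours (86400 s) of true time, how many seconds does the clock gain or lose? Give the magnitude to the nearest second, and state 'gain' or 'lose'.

The clock's period scales as T ∝ 1/√g, so T'/T = √(9.815/9.786) = 1.00148.
In 86400 s of true time the clock registers 86400/1.00148 = 86272.3 s, so it loses 128 s.

lose 128 s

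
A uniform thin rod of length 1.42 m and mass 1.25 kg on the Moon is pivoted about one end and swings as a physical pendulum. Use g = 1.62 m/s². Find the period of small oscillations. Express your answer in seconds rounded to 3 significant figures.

For a physical pendulum T = 2π√(I/(mgd)), with d = 0.7100 m from pivot to centre of mass.
I_cm = mL²/12 = 1.25 × 1.42²/12 = 0.2100 kg·m²; I = I_cm + md² = 0.2100 + 1.25 × 0.7100² = 0.8402 kg·m².
T = 2π√(0.8402/(1.25 × 1.62 × 0.7100)) = 4.80 s.

4.80 s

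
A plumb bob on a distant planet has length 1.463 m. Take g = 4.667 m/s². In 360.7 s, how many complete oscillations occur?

T = 2π√(L/g) = 2π√(1.463/4.667) = 3.5179 s.
Number of complete oscillations = ⌊360.7/3.5179⌋ = ⌊102.53⌋ = 102.

102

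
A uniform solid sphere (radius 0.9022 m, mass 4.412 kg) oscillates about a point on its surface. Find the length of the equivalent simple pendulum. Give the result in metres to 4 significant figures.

1.263 m

The equivalent simple-pendulum length is L_eq = I/(md), where I is about the pivot and d = 0.90220 m.
I_cm = (2/5)mR² = 1.4365 kg·m², so I = I_cm + md² = 1.4365 + 3.5912 = 5.0277 kg·m².
L_eq = 5.0277/(4.412 × 0.90220) = 1.263 m.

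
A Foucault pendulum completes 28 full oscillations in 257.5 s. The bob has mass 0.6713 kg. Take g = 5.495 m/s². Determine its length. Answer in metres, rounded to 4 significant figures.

11.77 m

T = 257.5/28 = 9.1964 s.
From T = 2π√(L/g), L = gT²/(4π²) = 5.495 × 9.1964²/(4π²) = 11.77 m.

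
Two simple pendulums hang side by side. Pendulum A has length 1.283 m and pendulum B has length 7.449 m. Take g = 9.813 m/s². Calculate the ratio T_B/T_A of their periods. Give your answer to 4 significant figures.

T ∝ √L, so T_B/T_A = √(L_B/L_A) = √(7.449/1.283) = 2.410.

2.410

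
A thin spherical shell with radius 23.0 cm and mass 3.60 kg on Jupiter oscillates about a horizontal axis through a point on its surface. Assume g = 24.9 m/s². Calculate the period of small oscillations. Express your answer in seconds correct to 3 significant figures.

0.780 s

I_cm = (2/3)mr² = 0.1270 kg·m². The pivot is at distance d = 0.230 m from the centre of mass.
By the parallel-axis theorem, I = I_cm + md² = 0.1270 + 0.1904 = 0.3174 kg·m².
T = 2π√(I/(mgd)) = 2π√(0.3174/(3.60 × 24.9 × 0.230)) = 0.780 s.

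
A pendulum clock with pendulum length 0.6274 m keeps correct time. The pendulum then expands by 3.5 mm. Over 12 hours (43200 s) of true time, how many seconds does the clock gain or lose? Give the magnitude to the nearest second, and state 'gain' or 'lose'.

T ∝ √L, so T'/T = √(0.63090/0.6274) = 1.00279.
In 43200 s of true time the clock registers 43200/1.00279 = 43080.0 s, so it loses 120 s.

lose 120 s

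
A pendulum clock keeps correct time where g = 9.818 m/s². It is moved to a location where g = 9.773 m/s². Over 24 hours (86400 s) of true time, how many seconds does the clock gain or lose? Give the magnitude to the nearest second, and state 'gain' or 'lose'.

lose 198 s

The clock's period scales as T ∝ 1/√g, so T'/T = √(9.818/9.773) = 1.00230.
In 86400 s of true time the clock registers 86400/1.00230 = 86201.8 s, so it loses 198 s.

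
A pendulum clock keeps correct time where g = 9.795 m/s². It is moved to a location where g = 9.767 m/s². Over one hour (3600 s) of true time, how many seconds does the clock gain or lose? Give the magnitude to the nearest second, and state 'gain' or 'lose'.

lose 5 s

The clock's period scales as T ∝ 1/√g, so T'/T = √(9.795/9.767) = 1.00143.
In 3600 s of true time the clock registers 3600/1.00143 = 3594.9 s, so it loses 5 s.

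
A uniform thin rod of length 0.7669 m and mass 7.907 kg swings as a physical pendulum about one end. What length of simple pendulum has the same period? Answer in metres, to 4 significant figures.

0.5113 m

The equivalent simple-pendulum length is L_eq = I/(md), where I is about the pivot and d = 0.38345 m.
I_cm = (1/12)mL² = 0.38753 kg·m², so I = I_cm + md² = 0.38753 + 1.1626 = 1.5501 kg·m².
L_eq = 1.5501/(7.907 × 0.38345) = 0.5113 m.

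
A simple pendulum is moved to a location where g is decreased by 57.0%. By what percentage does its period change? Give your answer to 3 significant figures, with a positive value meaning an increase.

T ∝ 1/√g, so T'/T = 1/√(0.4300) = 1.525.
Percentage change in T = (1.525 − 1) × 100% = 52.5%.

52.5%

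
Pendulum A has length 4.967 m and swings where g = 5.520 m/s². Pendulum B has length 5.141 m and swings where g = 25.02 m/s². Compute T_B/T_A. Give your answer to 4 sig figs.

0.4779

T = 2π√(L/g), so T_B/T_A = √((L_B/g_B)/(L_A/g_A)) = √((5.141/25.02)/(4.967/5.520)) = 0.4779.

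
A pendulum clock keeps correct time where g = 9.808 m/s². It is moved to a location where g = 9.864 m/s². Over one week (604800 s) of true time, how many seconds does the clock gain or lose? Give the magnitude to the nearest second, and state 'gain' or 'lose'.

gain 1724 s

The clock's period scales as T ∝ 1/√g, so T'/T = √(9.808/9.864) = 0.997157.
In 604800 s of true time the clock registers 604800/0.997157 = 606524.1 s, so it gains 1724 s.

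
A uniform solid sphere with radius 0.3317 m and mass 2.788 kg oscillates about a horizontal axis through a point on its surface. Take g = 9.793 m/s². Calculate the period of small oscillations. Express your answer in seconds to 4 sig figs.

1.368 s

I_cm = (2/5)mr² = 0.12270 kg·m². The pivot is at distance d = 0.3317 m from the centre of mass.
By the parallel-axis theorem, I = I_cm + md² = 0.12270 + 0.30675 = 0.42945 kg·m².
T = 2π√(I/(mgd)) = 2π√(0.42945/(2.788 × 9.793 × 0.3317)) = 1.368 s.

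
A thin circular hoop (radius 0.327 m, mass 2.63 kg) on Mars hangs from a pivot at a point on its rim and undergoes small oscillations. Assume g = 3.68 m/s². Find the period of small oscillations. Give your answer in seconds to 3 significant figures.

I_cm = mr² = 0.2812 kg·m². The pivot is at distance d = 0.327 m from the centre of mass.
By the parallel-axis theorem, I = I_cm + md² = 0.2812 + 0.2812 = 0.5624 kg·m².
T = 2π√(I/(mgd)) = 2π√(0.5624/(2.63 × 3.68 × 0.327)) = 2.65 s.

2.65 s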